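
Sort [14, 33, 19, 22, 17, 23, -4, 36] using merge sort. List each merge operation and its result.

Divide and conquer:
  Merge [14] + [33] -> [14, 33]
  Merge [19] + [22] -> [19, 22]
  Merge [14, 33] + [19, 22] -> [14, 19, 22, 33]
  Merge [17] + [23] -> [17, 23]
  Merge [-4] + [36] -> [-4, 36]
  Merge [17, 23] + [-4, 36] -> [-4, 17, 23, 36]
  Merge [14, 19, 22, 33] + [-4, 17, 23, 36] -> [-4, 14, 17, 19, 22, 23, 33, 36]


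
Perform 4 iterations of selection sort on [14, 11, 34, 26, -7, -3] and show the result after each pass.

Pass 1: Select minimum -7 at index 4, swap -> [-7, 11, 34, 26, 14, -3]
Pass 2: Select minimum -3 at index 5, swap -> [-7, -3, 34, 26, 14, 11]
Pass 3: Select minimum 11 at index 5, swap -> [-7, -3, 11, 26, 14, 34]
Pass 4: Select minimum 14 at index 4, swap -> [-7, -3, 11, 14, 26, 34]


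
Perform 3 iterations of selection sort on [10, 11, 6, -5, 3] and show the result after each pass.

Pass 1: Select minimum -5 at index 3, swap -> [-5, 11, 6, 10, 3]
Pass 2: Select minimum 3 at index 4, swap -> [-5, 3, 6, 10, 11]
Pass 3: Select minimum 6 at index 2, swap -> [-5, 3, 6, 10, 11]


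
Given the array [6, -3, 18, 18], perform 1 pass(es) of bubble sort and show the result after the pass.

After pass 1: [-3, 6, 18, 18] (1 swaps)
Total swaps: 1


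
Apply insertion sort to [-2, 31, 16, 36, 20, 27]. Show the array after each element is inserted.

First element -2 is already 'sorted'
Insert 31: shifted 0 elements -> [-2, 31, 16, 36, 20, 27]
Insert 16: shifted 1 elements -> [-2, 16, 31, 36, 20, 27]
Insert 36: shifted 0 elements -> [-2, 16, 31, 36, 20, 27]
Insert 20: shifted 2 elements -> [-2, 16, 20, 31, 36, 27]
Insert 27: shifted 2 elements -> [-2, 16, 20, 27, 31, 36]


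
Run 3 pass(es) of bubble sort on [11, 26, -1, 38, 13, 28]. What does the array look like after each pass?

After pass 1: [11, -1, 26, 13, 28, 38] (3 swaps)
After pass 2: [-1, 11, 13, 26, 28, 38] (2 swaps)
After pass 3: [-1, 11, 13, 26, 28, 38] (0 swaps)
Total swaps: 5


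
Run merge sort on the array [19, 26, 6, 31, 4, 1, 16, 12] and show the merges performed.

Divide and conquer:
  Merge [19] + [26] -> [19, 26]
  Merge [6] + [31] -> [6, 31]
  Merge [19, 26] + [6, 31] -> [6, 19, 26, 31]
  Merge [4] + [1] -> [1, 4]
  Merge [16] + [12] -> [12, 16]
  Merge [1, 4] + [12, 16] -> [1, 4, 12, 16]
  Merge [6, 19, 26, 31] + [1, 4, 12, 16] -> [1, 4, 6, 12, 16, 19, 26, 31]


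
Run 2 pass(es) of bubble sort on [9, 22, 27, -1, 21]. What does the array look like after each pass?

After pass 1: [9, 22, -1, 21, 27] (2 swaps)
After pass 2: [9, -1, 21, 22, 27] (2 swaps)
Total swaps: 4


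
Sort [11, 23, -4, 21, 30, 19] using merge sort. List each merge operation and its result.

Divide and conquer:
  Merge [23] + [-4] -> [-4, 23]
  Merge [11] + [-4, 23] -> [-4, 11, 23]
  Merge [30] + [19] -> [19, 30]
  Merge [21] + [19, 30] -> [19, 21, 30]
  Merge [-4, 11, 23] + [19, 21, 30] -> [-4, 11, 19, 21, 23, 30]


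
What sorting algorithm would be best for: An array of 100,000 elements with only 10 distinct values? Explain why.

Best choice: 3-way quicksort or Counting sort
Reason: 3-way (Dutch national flag) partitioning groups every copy of the pivot together, so with only d=10 distinct keys quicksort finishes in O(n log d) expected time, which is effectively linear; counting sort runs in O(n + k) where k is the size of the key range (not the number of distinct values), so it is linear when the 10 values are integers drawn from a small known range


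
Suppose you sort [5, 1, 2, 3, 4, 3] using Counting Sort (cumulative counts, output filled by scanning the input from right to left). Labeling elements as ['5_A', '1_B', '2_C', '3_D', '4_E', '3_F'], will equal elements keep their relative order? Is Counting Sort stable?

Trace Counting Sort on the labeled array (the key is the number; the letter only tracks identity):
  Counts for values 0..5: [0, 1, 1, 2, 1, 1]
  Cumulative counts: [0, 1, 2, 4, 5, 6]
  Scan right to left: place 3_F at output index 3
  Scan right to left: place 4_E at output index 4
  Scan right to left: place 3_D at output index 2
  Scan right to left: place 2_C at output index 1
  Scan right to left: place 1_B at output index 0
  Scan right to left: place 5_A at output index 5
  Output: [1_B, 2_C, 3_D, 3_F, 4_E, 5_A]
Equal keys:
  value 3: originally 3_D, 3_F; after sorting 3_D, 3_F -> order preserved
All equal keys kept their original relative order. Counting Sort is stable: scanning the input right to left with decreasing cumulative counts places later duplicates at later output positions.
Answer: Stable


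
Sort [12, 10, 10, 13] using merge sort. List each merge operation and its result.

Divide and conquer:
  Merge [12] + [10] -> [10, 12]
  Merge [10] + [13] -> [10, 13]
  Merge [10, 12] + [10, 13] -> [10, 10, 12, 13]


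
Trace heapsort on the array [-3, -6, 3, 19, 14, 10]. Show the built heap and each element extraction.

Build heap: [19, 14, 10, -6, -3, 3]
Extract 19: [14, 3, 10, -6, -3, 19]
Extract 14: [10, 3, -3, -6, 14, 19]
Extract 10: [3, -6, -3, 10, 14, 19]
Extract 3: [-3, -6, 3, 10, 14, 19]
Extract -3: [-6, -3, 3, 10, 14, 19]


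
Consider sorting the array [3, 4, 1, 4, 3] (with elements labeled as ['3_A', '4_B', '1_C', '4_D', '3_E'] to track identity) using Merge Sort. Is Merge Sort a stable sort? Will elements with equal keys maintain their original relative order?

Trace Merge Sort on the labeled array (the key is the number; the letter only tracks identity):
  Merge [3_A] + [4_B] -> [3_A, 4_B]
  Merge [4_D] + [3_E] -> [3_E, 4_D]
  Merge [1_C] + [3_E, 4_D] -> [1_C, 3_E, 4_D]
  Merge [3_A, 4_B] + [1_C, 3_E, 4_D] -> [1_C, 3_A, 3_E, 4_B, 4_D]
Final order: [1_C, 3_A, 3_E, 4_B, 4_D]
Equal keys:
  value 3: originally 3_A, 3_E; after sorting 3_A, 3_E -> order preserved
  value 4: originally 4_B, 4_D; after sorting 4_B, 4_D -> order preserved
All equal keys kept their original relative order. Merge Sort is stable: when the heads of the two halves are equal the merge takes from the left half first.
Answer: Stable


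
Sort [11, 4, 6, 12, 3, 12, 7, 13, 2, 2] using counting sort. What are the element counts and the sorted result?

Count array: [0, 0, 2, 1, 1, 0, 1, 1, 0, 0, 0, 1, 2, 1]
(count[i] = number of elements equal to i)
Cumulative count: [0, 0, 2, 3, 4, 4, 5, 6, 6, 6, 6, 7, 9, 10]
Sorted: [2, 2, 3, 4, 6, 7, 11, 12, 12, 13]


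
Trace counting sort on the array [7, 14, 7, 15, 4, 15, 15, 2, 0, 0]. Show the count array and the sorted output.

Count array: [2, 0, 1, 0, 1, 0, 0, 2, 0, 0, 0, 0, 0, 0, 1, 3]
(count[i] = number of elements equal to i)
Cumulative count: [2, 2, 3, 3, 4, 4, 4, 6, 6, 6, 6, 6, 6, 6, 7, 10]
Sorted: [0, 0, 2, 4, 7, 7, 14, 15, 15, 15]


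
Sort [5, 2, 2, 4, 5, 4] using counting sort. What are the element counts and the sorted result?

Count array: [0, 0, 2, 0, 2, 2]
(count[i] = number of elements equal to i)
Cumulative count: [0, 0, 2, 2, 4, 6]
Sorted: [2, 2, 4, 4, 5, 5]


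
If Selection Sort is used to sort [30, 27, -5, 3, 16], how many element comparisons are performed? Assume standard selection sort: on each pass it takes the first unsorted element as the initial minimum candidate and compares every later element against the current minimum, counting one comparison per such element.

Pass 1: scan indices 1..4 for the minimum = 4 comparison(s); min is -5, place at index 0 -> [-5, 27, 30, 3, 16]
Pass 2: scan indices 2..4 for the minimum = 3 comparison(s); min is 3, place at index 1 -> [-5, 3, 30, 27, 16]
Pass 3: scan indices 3..4 for the minimum = 2 comparison(s); min is 16, place at index 2 -> [-5, 3, 16, 27, 30]
Pass 4: scan indices 4..4 for the minimum = 1 comparison(s); min is 27, place at index 3 -> [-5, 3, 16, 27, 30]
Selection sort always scans the whole unsorted suffix, so the count is (n-1) + (n-2) + ... + 1 = n(n-1)/2 = 5*4/2 = 10 regardless of the input order.
Total comparisons: 4 + 3 + 2 + 1 = 10


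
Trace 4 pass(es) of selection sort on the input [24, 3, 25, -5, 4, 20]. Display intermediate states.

Pass 1: Select minimum -5 at index 3, swap -> [-5, 3, 25, 24, 4, 20]
Pass 2: Select minimum 3 at index 1, swap -> [-5, 3, 25, 24, 4, 20]
Pass 3: Select minimum 4 at index 4, swap -> [-5, 3, 4, 24, 25, 20]
Pass 4: Select minimum 20 at index 5, swap -> [-5, 3, 4, 20, 25, 24]


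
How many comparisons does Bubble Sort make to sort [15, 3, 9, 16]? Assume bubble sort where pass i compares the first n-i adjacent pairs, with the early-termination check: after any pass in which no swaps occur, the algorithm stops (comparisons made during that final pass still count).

Pass 1: compare adjacent pairs (0,1)..(2,3) = 3 comparison(s), 2 swap(s) -> [3, 9, 15, 16]
Pass 2: compare adjacent pairs (0,1)..(1,2) = 2 comparison(s), 0 swap(s) -> [3, 9, 15, 16]
No swaps in this pass, so bubble sort stops here.
Total comparisons: 3 + 2 = 5


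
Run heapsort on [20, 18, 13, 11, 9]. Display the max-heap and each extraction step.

Build heap: [20, 18, 13, 11, 9]
Extract 20: [18, 11, 13, 9, 20]
Extract 18: [13, 11, 9, 18, 20]
Extract 13: [11, 9, 13, 18, 20]
Extract 11: [9, 11, 13, 18, 20]


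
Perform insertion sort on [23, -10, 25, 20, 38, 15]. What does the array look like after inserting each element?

First element 23 is already 'sorted'
Insert -10: shifted 1 elements -> [-10, 23, 25, 20, 38, 15]
Insert 25: shifted 0 elements -> [-10, 23, 25, 20, 38, 15]
Insert 20: shifted 2 elements -> [-10, 20, 23, 25, 38, 15]
Insert 38: shifted 0 elements -> [-10, 20, 23, 25, 38, 15]
Insert 15: shifted 4 elements -> [-10, 15, 20, 23, 25, 38]


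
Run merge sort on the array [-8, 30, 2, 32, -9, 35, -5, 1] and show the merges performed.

Divide and conquer:
  Merge [-8] + [30] -> [-8, 30]
  Merge [2] + [32] -> [2, 32]
  Merge [-8, 30] + [2, 32] -> [-8, 2, 30, 32]
  Merge [-9] + [35] -> [-9, 35]
  Merge [-5] + [1] -> [-5, 1]
  Merge [-9, 35] + [-5, 1] -> [-9, -5, 1, 35]
  Merge [-8, 2, 30, 32] + [-9, -5, 1, 35] -> [-9, -8, -5, 1, 2, 30, 32, 35]


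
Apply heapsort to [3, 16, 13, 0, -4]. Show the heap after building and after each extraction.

Build heap: [16, 3, 13, 0, -4]
Extract 16: [13, 3, -4, 0, 16]
Extract 13: [3, 0, -4, 13, 16]
Extract 3: [0, -4, 3, 13, 16]
Extract 0: [-4, 0, 3, 13, 16]


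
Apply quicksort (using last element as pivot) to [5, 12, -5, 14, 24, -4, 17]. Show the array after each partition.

Partition 1: pivot=17 at index 5 -> [5, 12, -5, 14, -4, 17, 24]
Partition 2: pivot=-4 at index 1 -> [-5, -4, 5, 14, 12, 17, 24]
Partition 3: pivot=12 at index 3 -> [-5, -4, 5, 12, 14, 17, 24]


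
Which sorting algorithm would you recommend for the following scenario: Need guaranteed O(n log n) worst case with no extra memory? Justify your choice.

Best choice: Heapsort
Reason: Heapsort is O(n log n) worst case and sorts in-place; quicksort can degrade to O(n^2)


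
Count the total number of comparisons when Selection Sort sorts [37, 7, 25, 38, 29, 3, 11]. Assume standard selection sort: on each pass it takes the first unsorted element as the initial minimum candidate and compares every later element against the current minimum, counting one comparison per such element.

Pass 1: scan indices 1..6 for the minimum = 6 comparison(s); min is 3, place at index 0 -> [3, 7, 25, 38, 29, 37, 11]
Pass 2: scan indices 2..6 for the minimum = 5 comparison(s); min is 7, place at index 1 -> [3, 7, 25, 38, 29, 37, 11]
Pass 3: scan indices 3..6 for the minimum = 4 comparison(s); min is 11, place at index 2 -> [3, 7, 11, 38, 29, 37, 25]
Pass 4: scan indices 4..6 for the minimum = 3 comparison(s); min is 25, place at index 3 -> [3, 7, 11, 25, 29, 37, 38]
Pass 5: scan indices 5..6 for the minimum = 2 comparison(s); min is 29, place at index 4 -> [3, 7, 11, 25, 29, 37, 38]
Pass 6: scan indices 6..6 for the minimum = 1 comparison(s); min is 37, place at index 5 -> [3, 7, 11, 25, 29, 37, 38]
Selection sort always scans the whole unsorted suffix, so the count is (n-1) + (n-2) + ... + 1 = n(n-1)/2 = 7*6/2 = 21 regardless of the input order.
Total comparisons: 6 + 5 + 4 + 3 + 2 + 1 = 21


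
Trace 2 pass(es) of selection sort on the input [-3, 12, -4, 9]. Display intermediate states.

Pass 1: Select minimum -4 at index 2, swap -> [-4, 12, -3, 9]
Pass 2: Select minimum -3 at index 2, swap -> [-4, -3, 12, 9]


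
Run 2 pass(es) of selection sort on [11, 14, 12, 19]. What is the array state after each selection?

Pass 1: Select minimum 11 at index 0, swap -> [11, 14, 12, 19]
Pass 2: Select minimum 12 at index 2, swap -> [11, 12, 14, 19]


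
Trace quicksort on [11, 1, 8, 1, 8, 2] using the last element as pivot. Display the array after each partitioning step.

Partition 1: pivot=2 at index 2 -> [1, 1, 2, 11, 8, 8]
Partition 2: pivot=1 at index 1 -> [1, 1, 2, 11, 8, 8]
Partition 3: pivot=8 at index 4 -> [1, 1, 2, 8, 8, 11]


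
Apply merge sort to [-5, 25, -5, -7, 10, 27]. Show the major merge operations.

Divide and conquer:
  Merge [25] + [-5] -> [-5, 25]
  Merge [-5] + [-5, 25] -> [-5, -5, 25]
  Merge [10] + [27] -> [10, 27]
  Merge [-7] + [10, 27] -> [-7, 10, 27]
  Merge [-5, -5, 25] + [-7, 10, 27] -> [-7, -5, -5, 10, 25, 27]


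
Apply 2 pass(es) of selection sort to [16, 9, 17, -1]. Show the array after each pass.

Pass 1: Select minimum -1 at index 3, swap -> [-1, 9, 17, 16]
Pass 2: Select minimum 9 at index 1, swap -> [-1, 9, 17, 16]


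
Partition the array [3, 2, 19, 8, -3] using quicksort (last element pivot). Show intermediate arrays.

Partition 1: pivot=-3 at index 0 -> [-3, 2, 19, 8, 3]
Partition 2: pivot=3 at index 2 -> [-3, 2, 3, 8, 19]
Partition 3: pivot=19 at index 4 -> [-3, 2, 3, 8, 19]


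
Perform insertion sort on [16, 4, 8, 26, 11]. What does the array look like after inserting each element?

First element 16 is already 'sorted'
Insert 4: shifted 1 elements -> [4, 16, 8, 26, 11]
Insert 8: shifted 1 elements -> [4, 8, 16, 26, 11]
Insert 26: shifted 0 elements -> [4, 8, 16, 26, 11]
Insert 11: shifted 2 elements -> [4, 8, 11, 16, 26]


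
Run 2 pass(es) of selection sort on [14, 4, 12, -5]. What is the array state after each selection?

Pass 1: Select minimum -5 at index 3, swap -> [-5, 4, 12, 14]
Pass 2: Select minimum 4 at index 1, swap -> [-5, 4, 12, 14]


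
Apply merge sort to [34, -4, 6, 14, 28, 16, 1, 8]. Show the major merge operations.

Divide and conquer:
  Merge [34] + [-4] -> [-4, 34]
  Merge [6] + [14] -> [6, 14]
  Merge [-4, 34] + [6, 14] -> [-4, 6, 14, 34]
  Merge [28] + [16] -> [16, 28]
  Merge [1] + [8] -> [1, 8]
  Merge [16, 28] + [1, 8] -> [1, 8, 16, 28]
  Merge [-4, 6, 14, 34] + [1, 8, 16, 28] -> [-4, 1, 6, 8, 14, 16, 28, 34]


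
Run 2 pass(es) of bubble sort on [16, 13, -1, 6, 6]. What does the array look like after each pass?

After pass 1: [13, -1, 6, 6, 16] (4 swaps)
After pass 2: [-1, 6, 6, 13, 16] (3 swaps)
Total swaps: 7


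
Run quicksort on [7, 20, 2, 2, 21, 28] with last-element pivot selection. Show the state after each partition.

Partition 1: pivot=28 at index 5 -> [7, 20, 2, 2, 21, 28]
Partition 2: pivot=21 at index 4 -> [7, 20, 2, 2, 21, 28]
Partition 3: pivot=2 at index 1 -> [2, 2, 7, 20, 21, 28]
Partition 4: pivot=20 at index 3 -> [2, 2, 7, 20, 21, 28]


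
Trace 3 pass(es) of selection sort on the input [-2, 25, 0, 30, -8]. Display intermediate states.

Pass 1: Select minimum -8 at index 4, swap -> [-8, 25, 0, 30, -2]
Pass 2: Select minimum -2 at index 4, swap -> [-8, -2, 0, 30, 25]
Pass 3: Select minimum 0 at index 2, swap -> [-8, -2, 0, 30, 25]


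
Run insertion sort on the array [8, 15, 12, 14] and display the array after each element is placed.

First element 8 is already 'sorted'
Insert 15: shifted 0 elements -> [8, 15, 12, 14]
Insert 12: shifted 1 elements -> [8, 12, 15, 14]
Insert 14: shifted 1 elements -> [8, 12, 14, 15]


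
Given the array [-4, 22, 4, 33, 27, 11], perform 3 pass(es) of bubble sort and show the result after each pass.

After pass 1: [-4, 4, 22, 27, 11, 33] (3 swaps)
After pass 2: [-4, 4, 22, 11, 27, 33] (1 swaps)
After pass 3: [-4, 4, 11, 22, 27, 33] (1 swaps)
Total swaps: 5


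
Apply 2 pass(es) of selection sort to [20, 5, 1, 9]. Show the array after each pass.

Pass 1: Select minimum 1 at index 2, swap -> [1, 5, 20, 9]
Pass 2: Select minimum 5 at index 1, swap -> [1, 5, 20, 9]


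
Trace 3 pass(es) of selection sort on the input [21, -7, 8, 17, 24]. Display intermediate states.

Pass 1: Select minimum -7 at index 1, swap -> [-7, 21, 8, 17, 24]
Pass 2: Select minimum 8 at index 2, swap -> [-7, 8, 21, 17, 24]
Pass 3: Select minimum 17 at index 3, swap -> [-7, 8, 17, 21, 24]


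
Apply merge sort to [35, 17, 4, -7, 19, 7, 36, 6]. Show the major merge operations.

Divide and conquer:
  Merge [35] + [17] -> [17, 35]
  Merge [4] + [-7] -> [-7, 4]
  Merge [17, 35] + [-7, 4] -> [-7, 4, 17, 35]
  Merge [19] + [7] -> [7, 19]
  Merge [36] + [6] -> [6, 36]
  Merge [7, 19] + [6, 36] -> [6, 7, 19, 36]
  Merge [-7, 4, 17, 35] + [6, 7, 19, 36] -> [-7, 4, 6, 7, 17, 19, 35, 36]


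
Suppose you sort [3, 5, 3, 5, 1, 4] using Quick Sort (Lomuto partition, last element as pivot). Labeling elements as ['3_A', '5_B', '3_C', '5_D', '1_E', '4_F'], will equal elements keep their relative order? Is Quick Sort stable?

Trace Quick Sort on the labeled array (the key is the number; the letter only tracks identity):
  Partition indices 0..5 around pivot 4_F -> [3_A, 3_C, 1_E, 4_F, 5_B, 5_D]
  Partition indices 0..2 around pivot 1_E -> [1_E, 3_C, 3_A, 4_F, 5_B, 5_D]
  Partition indices 1..2 around pivot 3_A -> [1_E, 3_C, 3_A, 4_F, 5_B, 5_D]
  Partition indices 4..5 around pivot 5_D -> [1_E, 3_C, 3_A, 4_F, 5_B, 5_D]
Final order: [1_E, 3_C, 3_A, 4_F, 5_B, 5_D]
Equal keys:
  value 3: originally 3_A, 3_C; after sorting 3_C, 3_A -> order changed
  value 5: originally 5_B, 5_D; after sorting 5_B, 5_D -> order preserved
Equal keys were reordered, so Quick Sort is not stable: partition swaps elements across long distances and can reorder equal keys. (One such input is enough; an unstable sort may happen to preserve order on other inputs, but it gives no guarantee.)
Answer: Not stable


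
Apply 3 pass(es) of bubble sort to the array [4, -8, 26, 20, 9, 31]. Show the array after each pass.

After pass 1: [-8, 4, 20, 9, 26, 31] (3 swaps)
After pass 2: [-8, 4, 9, 20, 26, 31] (1 swaps)
After pass 3: [-8, 4, 9, 20, 26, 31] (0 swaps)
Total swaps: 4


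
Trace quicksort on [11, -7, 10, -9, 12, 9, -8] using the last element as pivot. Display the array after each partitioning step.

Partition 1: pivot=-8 at index 1 -> [-9, -8, 10, 11, 12, 9, -7]
Partition 2: pivot=-7 at index 2 -> [-9, -8, -7, 11, 12, 9, 10]
Partition 3: pivot=10 at index 4 -> [-9, -8, -7, 9, 10, 11, 12]
Partition 4: pivot=12 at index 6 -> [-9, -8, -7, 9, 10, 11, 12]


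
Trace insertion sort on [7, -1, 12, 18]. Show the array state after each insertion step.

First element 7 is already 'sorted'
Insert -1: shifted 1 elements -> [-1, 7, 12, 18]
Insert 12: shifted 0 elements -> [-1, 7, 12, 18]
Insert 18: shifted 0 elements -> [-1, 7, 12, 18]


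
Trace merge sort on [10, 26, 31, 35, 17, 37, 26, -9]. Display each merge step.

Divide and conquer:
  Merge [10] + [26] -> [10, 26]
  Merge [31] + [35] -> [31, 35]
  Merge [10, 26] + [31, 35] -> [10, 26, 31, 35]
  Merge [17] + [37] -> [17, 37]
  Merge [26] + [-9] -> [-9, 26]
  Merge [17, 37] + [-9, 26] -> [-9, 17, 26, 37]
  Merge [10, 26, 31, 35] + [-9, 17, 26, 37] -> [-9, 10, 17, 26, 26, 31, 35, 37]


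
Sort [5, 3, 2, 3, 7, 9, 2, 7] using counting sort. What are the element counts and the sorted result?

Count array: [0, 0, 2, 2, 0, 1, 0, 2, 0, 1]
(count[i] = number of elements equal to i)
Cumulative count: [0, 0, 2, 4, 4, 5, 5, 7, 7, 8]
Sorted: [2, 2, 3, 3, 5, 7, 7, 9]


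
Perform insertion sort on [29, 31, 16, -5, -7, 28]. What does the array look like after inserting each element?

First element 29 is already 'sorted'
Insert 31: shifted 0 elements -> [29, 31, 16, -5, -7, 28]
Insert 16: shifted 2 elements -> [16, 29, 31, -5, -7, 28]
Insert -5: shifted 3 elements -> [-5, 16, 29, 31, -7, 28]
Insert -7: shifted 4 elements -> [-7, -5, 16, 29, 31, 28]
Insert 28: shifted 2 elements -> [-7, -5, 16, 28, 29, 31]


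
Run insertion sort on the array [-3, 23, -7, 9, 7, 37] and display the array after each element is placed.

First element -3 is already 'sorted'
Insert 23: shifted 0 elements -> [-3, 23, -7, 9, 7, 37]
Insert -7: shifted 2 elements -> [-7, -3, 23, 9, 7, 37]
Insert 9: shifted 1 elements -> [-7, -3, 9, 23, 7, 37]
Insert 7: shifted 2 elements -> [-7, -3, 7, 9, 23, 37]
Insert 37: shifted 0 elements -> [-7, -3, 7, 9, 23, 37]


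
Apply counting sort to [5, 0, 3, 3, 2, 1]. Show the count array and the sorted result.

Count array: [1, 1, 1, 2, 0, 1]
(count[i] = number of elements equal to i)
Cumulative count: [1, 2, 3, 5, 5, 6]
Sorted: [0, 1, 2, 3, 3, 5]


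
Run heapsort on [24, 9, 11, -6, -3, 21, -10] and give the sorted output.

Build heap: [24, 9, 21, -6, -3, 11, -10]
Extract 24: [21, 9, 11, -6, -3, -10, 24]
Extract 21: [11, 9, -10, -6, -3, 21, 24]
Extract 11: [9, -3, -10, -6, 11, 21, 24]
Extract 9: [-3, -6, -10, 9, 11, 21, 24]
Extract -3: [-6, -10, -3, 9, 11, 21, 24]
Extract -6: [-10, -6, -3, 9, 11, 21, 24]


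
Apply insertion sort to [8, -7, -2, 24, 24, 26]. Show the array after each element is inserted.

First element 8 is already 'sorted'
Insert -7: shifted 1 elements -> [-7, 8, -2, 24, 24, 26]
Insert -2: shifted 1 elements -> [-7, -2, 8, 24, 24, 26]
Insert 24: shifted 0 elements -> [-7, -2, 8, 24, 24, 26]
Insert 24: shifted 0 elements -> [-7, -2, 8, 24, 24, 26]
Insert 26: shifted 0 elements -> [-7, -2, 8, 24, 24, 26]


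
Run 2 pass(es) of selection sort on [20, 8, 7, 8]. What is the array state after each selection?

Pass 1: Select minimum 7 at index 2, swap -> [7, 8, 20, 8]
Pass 2: Select minimum 8 at index 1, swap -> [7, 8, 20, 8]


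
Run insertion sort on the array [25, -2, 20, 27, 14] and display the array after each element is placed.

First element 25 is already 'sorted'
Insert -2: shifted 1 elements -> [-2, 25, 20, 27, 14]
Insert 20: shifted 1 elements -> [-2, 20, 25, 27, 14]
Insert 27: shifted 0 elements -> [-2, 20, 25, 27, 14]
Insert 14: shifted 3 elements -> [-2, 14, 20, 25, 27]


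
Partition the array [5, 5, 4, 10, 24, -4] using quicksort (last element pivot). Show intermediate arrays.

Partition 1: pivot=-4 at index 0 -> [-4, 5, 4, 10, 24, 5]
Partition 2: pivot=5 at index 3 -> [-4, 5, 4, 5, 24, 10]
Partition 3: pivot=4 at index 1 -> [-4, 4, 5, 5, 24, 10]
Partition 4: pivot=10 at index 4 -> [-4, 4, 5, 5, 10, 24]


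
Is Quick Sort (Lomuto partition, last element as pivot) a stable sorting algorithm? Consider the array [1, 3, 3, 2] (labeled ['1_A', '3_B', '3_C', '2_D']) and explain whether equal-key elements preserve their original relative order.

Trace Quick Sort on the labeled array (the key is the number; the letter only tracks identity):
  Partition indices 0..3 around pivot 2_D -> [1_A, 2_D, 3_C, 3_B]
  Partition indices 2..3 around pivot 3_B -> [1_A, 2_D, 3_C, 3_B]
Final order: [1_A, 2_D, 3_C, 3_B]
Equal keys:
  value 3: originally 3_B, 3_C; after sorting 3_C, 3_B -> order changed
Equal keys were reordered, so Quick Sort is not stable: partition swaps elements across long distances and can reorder equal keys. (One such input is enough; an unstable sort may happen to preserve order on other inputs, but it gives no guarantee.)
Answer: Not stable


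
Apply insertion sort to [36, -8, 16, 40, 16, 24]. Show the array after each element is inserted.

First element 36 is already 'sorted'
Insert -8: shifted 1 elements -> [-8, 36, 16, 40, 16, 24]
Insert 16: shifted 1 elements -> [-8, 16, 36, 40, 16, 24]
Insert 40: shifted 0 elements -> [-8, 16, 36, 40, 16, 24]
Insert 16: shifted 2 elements -> [-8, 16, 16, 36, 40, 24]
Insert 24: shifted 2 elements -> [-8, 16, 16, 24, 36, 40]


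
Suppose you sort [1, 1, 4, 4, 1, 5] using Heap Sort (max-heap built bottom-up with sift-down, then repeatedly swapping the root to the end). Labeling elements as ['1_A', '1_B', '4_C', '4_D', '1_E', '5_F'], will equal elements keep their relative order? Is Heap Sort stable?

Trace Heap Sort on the labeled array (the key is the number; the letter only tracks identity):
  Build max-heap: [5_F, 4_D, 4_C, 1_B, 1_E, 1_A]
  Swap root 5_F to index 5, re-heapify first 5 -> [4_D, 1_A, 4_C, 1_B, 1_E, 5_F]
  Swap root 4_D to index 4, re-heapify first 4 -> [4_C, 1_A, 1_E, 1_B, 4_D, 5_F]
  Swap root 4_C to index 3, re-heapify first 3 -> [1_B, 1_A, 1_E, 4_C, 4_D, 5_F]
  Swap root 1_B to index 2, re-heapify first 2 -> [1_E, 1_A, 1_B, 4_C, 4_D, 5_F]
  Swap root 1_E to index 1, re-heapify first 1 -> [1_A, 1_E, 1_B, 4_C, 4_D, 5_F]
Final order: [1_A, 1_E, 1_B, 4_C, 4_D, 5_F]
Equal keys:
  value 1: originally 1_A, 1_B, 1_E; after sorting 1_A, 1_E, 1_B -> order changed
  value 4: originally 4_C, 4_D; after sorting 4_C, 4_D -> order preserved
Equal keys were reordered, so Heap Sort is not stable: heap construction and root-to-end swaps move elements without regard to the original order of equal keys. (One such input is enough; an unstable sort may happen to preserve order on other inputs, but it gives no guarantee.)
Answer: Not stable


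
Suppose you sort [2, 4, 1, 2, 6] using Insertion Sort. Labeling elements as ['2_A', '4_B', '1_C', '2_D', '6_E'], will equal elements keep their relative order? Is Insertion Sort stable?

Trace Insertion Sort on the labeled array (the key is the number; the letter only tracks identity):
  Insert 4_B at index 1: [2_A, 4_B, 1_C, 2_D, 6_E]
  Insert 1_C at index 0: [1_C, 2_A, 4_B, 2_D, 6_E]
  Insert 2_D at index 2: [1_C, 2_A, 2_D, 4_B, 6_E]
  Insert 6_E at index 4: [1_C, 2_A, 2_D, 4_B, 6_E]
Final order: [1_C, 2_A, 2_D, 4_B, 6_E]
Equal keys:
  value 2: originally 2_A, 2_D; after sorting 2_A, 2_D -> order preserved
All equal keys kept their original relative order. Insertion Sort is stable: elements are shifted only while they are strictly greater than the key, so a key is inserted after any equal elements already placed.
Answer: Stable


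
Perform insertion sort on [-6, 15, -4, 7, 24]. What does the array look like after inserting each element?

First element -6 is already 'sorted'
Insert 15: shifted 0 elements -> [-6, 15, -4, 7, 24]
Insert -4: shifted 1 elements -> [-6, -4, 15, 7, 24]
Insert 7: shifted 1 elements -> [-6, -4, 7, 15, 24]
Insert 24: shifted 0 elements -> [-6, -4, 7, 15, 24]


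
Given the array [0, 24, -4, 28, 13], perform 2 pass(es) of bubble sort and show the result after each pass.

After pass 1: [0, -4, 24, 13, 28] (2 swaps)
After pass 2: [-4, 0, 13, 24, 28] (2 swaps)
Total swaps: 4


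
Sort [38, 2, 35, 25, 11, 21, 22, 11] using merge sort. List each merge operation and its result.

Divide and conquer:
  Merge [38] + [2] -> [2, 38]
  Merge [35] + [25] -> [25, 35]
  Merge [2, 38] + [25, 35] -> [2, 25, 35, 38]
  Merge [11] + [21] -> [11, 21]
  Merge [22] + [11] -> [11, 22]
  Merge [11, 21] + [11, 22] -> [11, 11, 21, 22]
  Merge [2, 25, 35, 38] + [11, 11, 21, 22] -> [2, 11, 11, 21, 22, 25, 35, 38]


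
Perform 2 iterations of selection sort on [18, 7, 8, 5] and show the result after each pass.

Pass 1: Select minimum 5 at index 3, swap -> [5, 7, 8, 18]
Pass 2: Select minimum 7 at index 1, swap -> [5, 7, 8, 18]


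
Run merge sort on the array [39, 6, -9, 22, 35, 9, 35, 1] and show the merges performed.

Divide and conquer:
  Merge [39] + [6] -> [6, 39]
  Merge [-9] + [22] -> [-9, 22]
  Merge [6, 39] + [-9, 22] -> [-9, 6, 22, 39]
  Merge [35] + [9] -> [9, 35]
  Merge [35] + [1] -> [1, 35]
  Merge [9, 35] + [1, 35] -> [1, 9, 35, 35]
  Merge [-9, 6, 22, 39] + [1, 9, 35, 35] -> [-9, 1, 6, 9, 22, 35, 35, 39]


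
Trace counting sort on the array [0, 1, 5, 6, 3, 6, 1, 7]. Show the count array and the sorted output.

Count array: [1, 2, 0, 1, 0, 1, 2, 1]
(count[i] = number of elements equal to i)
Cumulative count: [1, 3, 3, 4, 4, 5, 7, 8]
Sorted: [0, 1, 1, 3, 5, 6, 6, 7]


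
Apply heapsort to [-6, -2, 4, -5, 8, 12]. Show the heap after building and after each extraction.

Build heap: [12, 8, 4, -5, -2, -6]
Extract 12: [8, -2, 4, -5, -6, 12]
Extract 8: [4, -2, -6, -5, 8, 12]
Extract 4: [-2, -5, -6, 4, 8, 12]
Extract -2: [-5, -6, -2, 4, 8, 12]
Extract -5: [-6, -5, -2, 4, 8, 12]


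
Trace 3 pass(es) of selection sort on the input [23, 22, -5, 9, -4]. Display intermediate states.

Pass 1: Select minimum -5 at index 2, swap -> [-5, 22, 23, 9, -4]
Pass 2: Select minimum -4 at index 4, swap -> [-5, -4, 23, 9, 22]
Pass 3: Select minimum 9 at index 3, swap -> [-5, -4, 9, 23, 22]


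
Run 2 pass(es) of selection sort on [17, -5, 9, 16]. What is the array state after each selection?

Pass 1: Select minimum -5 at index 1, swap -> [-5, 17, 9, 16]
Pass 2: Select minimum 9 at index 2, swap -> [-5, 9, 17, 16]


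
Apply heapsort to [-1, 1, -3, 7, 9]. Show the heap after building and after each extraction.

Build heap: [9, 7, -3, -1, 1]
Extract 9: [7, 1, -3, -1, 9]
Extract 7: [1, -1, -3, 7, 9]
Extract 1: [-1, -3, 1, 7, 9]
Extract -1: [-3, -1, 1, 7, 9]


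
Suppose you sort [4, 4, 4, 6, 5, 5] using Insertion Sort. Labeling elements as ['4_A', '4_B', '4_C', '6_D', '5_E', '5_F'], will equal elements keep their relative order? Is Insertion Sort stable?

Trace Insertion Sort on the labeled array (the key is the number; the letter only tracks identity):
  Insert 4_B at index 1: [4_A, 4_B, 4_C, 6_D, 5_E, 5_F]
  Insert 4_C at index 2: [4_A, 4_B, 4_C, 6_D, 5_E, 5_F]
  Insert 6_D at index 3: [4_A, 4_B, 4_C, 6_D, 5_E, 5_F]
  Insert 5_E at index 3: [4_A, 4_B, 4_C, 5_E, 6_D, 5_F]
  Insert 5_F at index 4: [4_A, 4_B, 4_C, 5_E, 5_F, 6_D]
Final order: [4_A, 4_B, 4_C, 5_E, 5_F, 6_D]
Equal keys:
  value 4: originally 4_A, 4_B, 4_C; after sorting 4_A, 4_B, 4_C -> order preserved
  value 5: originally 5_E, 5_F; after sorting 5_E, 5_F -> order preserved
All equal keys kept their original relative order. Insertion Sort is stable: elements are shifted only while they are strictly greater than the key, so a key is inserted after any equal elements already placed.
Answer: Stable


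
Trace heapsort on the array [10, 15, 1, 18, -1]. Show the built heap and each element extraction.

Build heap: [18, 15, 1, 10, -1]
Extract 18: [15, 10, 1, -1, 18]
Extract 15: [10, -1, 1, 15, 18]
Extract 10: [1, -1, 10, 15, 18]
Extract 1: [-1, 1, 10, 15, 18]


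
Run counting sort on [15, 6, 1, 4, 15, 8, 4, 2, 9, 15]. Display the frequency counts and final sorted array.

Count array: [0, 1, 1, 0, 2, 0, 1, 0, 1, 1, 0, 0, 0, 0, 0, 3]
(count[i] = number of elements equal to i)
Cumulative count: [0, 1, 2, 2, 4, 4, 5, 5, 6, 7, 7, 7, 7, 7, 7, 10]
Sorted: [1, 2, 4, 4, 6, 8, 9, 15, 15, 15]


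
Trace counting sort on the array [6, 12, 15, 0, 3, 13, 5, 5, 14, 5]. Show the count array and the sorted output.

Count array: [1, 0, 0, 1, 0, 3, 1, 0, 0, 0, 0, 0, 1, 1, 1, 1]
(count[i] = number of elements equal to i)
Cumulative count: [1, 1, 1, 2, 2, 5, 6, 6, 6, 6, 6, 6, 7, 8, 9, 10]
Sorted: [0, 3, 5, 5, 5, 6, 12, 13, 14, 15]


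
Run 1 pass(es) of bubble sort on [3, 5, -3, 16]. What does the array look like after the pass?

After pass 1: [3, -3, 5, 16] (1 swaps)
Total swaps: 1


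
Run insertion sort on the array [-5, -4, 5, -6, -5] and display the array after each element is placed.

First element -5 is already 'sorted'
Insert -4: shifted 0 elements -> [-5, -4, 5, -6, -5]
Insert 5: shifted 0 elements -> [-5, -4, 5, -6, -5]
Insert -6: shifted 3 elements -> [-6, -5, -4, 5, -5]
Insert -5: shifted 2 elements -> [-6, -5, -5, -4, 5]


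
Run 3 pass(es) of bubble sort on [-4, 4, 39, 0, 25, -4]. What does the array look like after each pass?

After pass 1: [-4, 4, 0, 25, -4, 39] (3 swaps)
After pass 2: [-4, 0, 4, -4, 25, 39] (2 swaps)
After pass 3: [-4, 0, -4, 4, 25, 39] (1 swaps)
Total swaps: 6


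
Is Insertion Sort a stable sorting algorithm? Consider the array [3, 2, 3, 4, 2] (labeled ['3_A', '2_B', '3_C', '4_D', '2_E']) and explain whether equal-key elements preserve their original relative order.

Trace Insertion Sort on the labeled array (the key is the number; the letter only tracks identity):
  Insert 2_B at index 0: [2_B, 3_A, 3_C, 4_D, 2_E]
  Insert 3_C at index 2: [2_B, 3_A, 3_C, 4_D, 2_E]
  Insert 4_D at index 3: [2_B, 3_A, 3_C, 4_D, 2_E]
  Insert 2_E at index 1: [2_B, 2_E, 3_A, 3_C, 4_D]
Final order: [2_B, 2_E, 3_A, 3_C, 4_D]
Equal keys:
  value 2: originally 2_B, 2_E; after sorting 2_B, 2_E -> order preserved
  value 3: originally 3_A, 3_C; after sorting 3_A, 3_C -> order preserved
All equal keys kept their original relative order. Insertion Sort is stable: elements are shifted only while they are strictly greater than the key, so a key is inserted after any equal elements already placed.
Answer: Stable


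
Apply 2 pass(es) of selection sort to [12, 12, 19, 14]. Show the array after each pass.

Pass 1: Select minimum 12 at index 0, swap -> [12, 12, 19, 14]
Pass 2: Select minimum 12 at index 1, swap -> [12, 12, 19, 14]


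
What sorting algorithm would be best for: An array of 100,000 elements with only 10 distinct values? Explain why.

Best choice: 3-way quicksort or Counting sort
Reason: 3-way (Dutch national flag) partitioning groups every copy of the pivot together, so with only d=10 distinct keys quicksort finishes in O(n log d) expected time, which is effectively linear; counting sort runs in O(n + k) where k is the size of the key range (not the number of distinct values), so it is linear when the 10 values are integers drawn from a small known range


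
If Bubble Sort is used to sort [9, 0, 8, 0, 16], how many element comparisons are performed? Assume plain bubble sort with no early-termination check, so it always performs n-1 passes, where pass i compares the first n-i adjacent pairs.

Pass 1: compare adjacent pairs (0,1)..(3,4) = 4 comparison(s), 3 swap(s) -> [0, 8, 0, 9, 16]
Pass 2: compare adjacent pairs (0,1)..(2,3) = 3 comparison(s), 1 swap(s) -> [0, 0, 8, 9, 16]
Pass 3: compare adjacent pairs (0,1)..(1,2) = 2 comparison(s), 0 swap(s) -> [0, 0, 8, 9, 16]
Pass 4: compare adjacent pairs (0,1)..(0,1) = 1 comparison(s), 0 swap(s) -> [0, 0, 8, 9, 16]
Total comparisons: 4 + 3 + 2 + 1 = 10


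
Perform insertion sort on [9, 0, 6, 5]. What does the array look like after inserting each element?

First element 9 is already 'sorted'
Insert 0: shifted 1 elements -> [0, 9, 6, 5]
Insert 6: shifted 1 elements -> [0, 6, 9, 5]
Insert 5: shifted 2 elements -> [0, 5, 6, 9]


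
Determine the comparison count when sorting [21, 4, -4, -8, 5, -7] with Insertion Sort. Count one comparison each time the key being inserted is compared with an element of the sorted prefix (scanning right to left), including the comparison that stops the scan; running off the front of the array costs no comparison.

Insert 4: 21 > 4 (shift), reached front = 1 comparison(s) -> [4, 21, -4, -8, 5, -7]
Insert -4: 21 > -4 (shift), 4 > -4 (shift), reached front = 2 comparison(s) -> [-4, 4, 21, -8, 5, -7]
Insert -8: 21 > -8 (shift), 4 > -8 (shift), -4 > -8 (shift), reached front = 3 comparison(s) -> [-8, -4, 4, 21, 5, -7]
Insert 5: 21 > 5 (shift), 4 <= 5 (stop) = 2 comparison(s) -> [-8, -4, 4, 5, 21, -7]
Insert -7: 21 > -7 (shift), 5 > -7 (shift), 4 > -7 (shift), -4 > -7 (shift), -8 <= -7 (stop) = 5 comparison(s) -> [-8, -7, -4, 4, 5, 21]
Total comparisons: 1 + 2 + 3 + 2 + 5 = 13


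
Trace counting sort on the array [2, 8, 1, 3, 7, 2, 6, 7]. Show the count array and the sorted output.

Count array: [0, 1, 2, 1, 0, 0, 1, 2, 1]
(count[i] = number of elements equal to i)
Cumulative count: [0, 1, 3, 4, 4, 4, 5, 7, 8]
Sorted: [1, 2, 2, 3, 6, 7, 7, 8]


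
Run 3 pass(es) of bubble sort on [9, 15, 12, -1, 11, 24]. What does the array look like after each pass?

After pass 1: [9, 12, -1, 11, 15, 24] (3 swaps)
After pass 2: [9, -1, 11, 12, 15, 24] (2 swaps)
After pass 3: [-1, 9, 11, 12, 15, 24] (1 swaps)
Total swaps: 6


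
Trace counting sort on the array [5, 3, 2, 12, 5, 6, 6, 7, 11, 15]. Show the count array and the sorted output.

Count array: [0, 0, 1, 1, 0, 2, 2, 1, 0, 0, 0, 1, 1, 0, 0, 1]
(count[i] = number of elements equal to i)
Cumulative count: [0, 0, 1, 2, 2, 4, 6, 7, 7, 7, 7, 8, 9, 9, 9, 10]
Sorted: [2, 3, 5, 5, 6, 6, 7, 11, 12, 15]


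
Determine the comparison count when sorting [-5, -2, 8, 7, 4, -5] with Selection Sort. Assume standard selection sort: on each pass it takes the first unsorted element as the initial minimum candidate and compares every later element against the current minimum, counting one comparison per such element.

Pass 1: scan indices 1..5 for the minimum = 5 comparison(s); min is -5, place at index 0 -> [-5, -2, 8, 7, 4, -5]
Pass 2: scan indices 2..5 for the minimum = 4 comparison(s); min is -5, place at index 1 -> [-5, -5, 8, 7, 4, -2]
Pass 3: scan indices 3..5 for the minimum = 3 comparison(s); min is -2, place at index 2 -> [-5, -5, -2, 7, 4, 8]
Pass 4: scan indices 4..5 for the minimum = 2 comparison(s); min is 4, place at index 3 -> [-5, -5, -2, 4, 7, 8]
Pass 5: scan indices 5..5 for the minimum = 1 comparison(s); min is 7, place at index 4 -> [-5, -5, -2, 4, 7, 8]
Selection sort always scans the whole unsorted suffix, so the count is (n-1) + (n-2) + ... + 1 = n(n-1)/2 = 6*5/2 = 15 regardless of the input order.
Total comparisons: 5 + 4 + 3 + 2 + 1 = 15


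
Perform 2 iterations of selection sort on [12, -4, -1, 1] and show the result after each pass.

Pass 1: Select minimum -4 at index 1, swap -> [-4, 12, -1, 1]
Pass 2: Select minimum -1 at index 2, swap -> [-4, -1, 12, 1]


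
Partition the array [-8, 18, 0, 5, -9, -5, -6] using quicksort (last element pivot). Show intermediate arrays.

Partition 1: pivot=-6 at index 2 -> [-8, -9, -6, 5, 18, -5, 0]
Partition 2: pivot=-9 at index 0 -> [-9, -8, -6, 5, 18, -5, 0]
Partition 3: pivot=0 at index 4 -> [-9, -8, -6, -5, 0, 5, 18]
Partition 4: pivot=18 at index 6 -> [-9, -8, -6, -5, 0, 5, 18]


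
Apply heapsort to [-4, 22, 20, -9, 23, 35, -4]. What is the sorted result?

Build heap: [35, 23, 20, -9, 22, -4, -4]
Extract 35: [23, 22, 20, -9, -4, -4, 35]
Extract 23: [22, -4, 20, -9, -4, 23, 35]
Extract 22: [20, -4, -4, -9, 22, 23, 35]
Extract 20: [-4, -9, -4, 20, 22, 23, 35]
Extract -4: [-4, -9, -4, 20, 22, 23, 35]
Extract -4: [-9, -4, -4, 20, 22, 23, 35]


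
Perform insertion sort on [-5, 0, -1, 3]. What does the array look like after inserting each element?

First element -5 is already 'sorted'
Insert 0: shifted 0 elements -> [-5, 0, -1, 3]
Insert -1: shifted 1 elements -> [-5, -1, 0, 3]
Insert 3: shifted 0 elements -> [-5, -1, 0, 3]


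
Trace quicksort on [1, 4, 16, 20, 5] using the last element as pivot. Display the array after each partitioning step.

Partition 1: pivot=5 at index 2 -> [1, 4, 5, 20, 16]
Partition 2: pivot=4 at index 1 -> [1, 4, 5, 20, 16]
Partition 3: pivot=16 at index 3 -> [1, 4, 5, 16, 20]


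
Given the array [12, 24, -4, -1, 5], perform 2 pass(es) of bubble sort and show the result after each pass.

After pass 1: [12, -4, -1, 5, 24] (3 swaps)
After pass 2: [-4, -1, 5, 12, 24] (3 swaps)
Total swaps: 6


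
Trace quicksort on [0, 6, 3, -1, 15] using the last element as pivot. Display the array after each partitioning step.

Partition 1: pivot=15 at index 4 -> [0, 6, 3, -1, 15]
Partition 2: pivot=-1 at index 0 -> [-1, 6, 3, 0, 15]
Partition 3: pivot=0 at index 1 -> [-1, 0, 3, 6, 15]
Partition 4: pivot=6 at index 3 -> [-1, 0, 3, 6, 15]


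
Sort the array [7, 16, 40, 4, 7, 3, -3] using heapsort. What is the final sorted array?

Build heap: [40, 16, 7, 4, 7, 3, -3]
Extract 40: [16, 7, 7, 4, -3, 3, 40]
Extract 16: [7, 4, 7, 3, -3, 16, 40]
Extract 7: [7, 4, -3, 3, 7, 16, 40]
Extract 7: [4, 3, -3, 7, 7, 16, 40]
Extract 4: [3, -3, 4, 7, 7, 16, 40]
Extract 3: [-3, 3, 4, 7, 7, 16, 40]


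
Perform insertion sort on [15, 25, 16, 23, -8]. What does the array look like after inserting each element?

First element 15 is already 'sorted'
Insert 25: shifted 0 elements -> [15, 25, 16, 23, -8]
Insert 16: shifted 1 elements -> [15, 16, 25, 23, -8]
Insert 23: shifted 1 elements -> [15, 16, 23, 25, -8]
Insert -8: shifted 4 elements -> [-8, 15, 16, 23, 25]
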